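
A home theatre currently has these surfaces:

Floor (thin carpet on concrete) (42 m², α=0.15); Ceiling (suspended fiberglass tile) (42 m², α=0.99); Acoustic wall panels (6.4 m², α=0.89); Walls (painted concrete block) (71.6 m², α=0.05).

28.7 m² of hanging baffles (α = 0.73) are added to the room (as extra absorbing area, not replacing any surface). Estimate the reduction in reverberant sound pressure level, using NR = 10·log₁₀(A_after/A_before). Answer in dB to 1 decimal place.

1.4 dB

Summing Sᵢαᵢ: 6.300 + 41.580 + 5.696 + 3.580 → A_before = 57.156 sabins.
Added absorption = 28.7 × 0.73 = 20.951 sabins.
New total A_after = 78.107 sabins.
Reduction = 10 log₁₀(A_after/A_before) = 10 log₁₀(1.3666) = 1.4 dB.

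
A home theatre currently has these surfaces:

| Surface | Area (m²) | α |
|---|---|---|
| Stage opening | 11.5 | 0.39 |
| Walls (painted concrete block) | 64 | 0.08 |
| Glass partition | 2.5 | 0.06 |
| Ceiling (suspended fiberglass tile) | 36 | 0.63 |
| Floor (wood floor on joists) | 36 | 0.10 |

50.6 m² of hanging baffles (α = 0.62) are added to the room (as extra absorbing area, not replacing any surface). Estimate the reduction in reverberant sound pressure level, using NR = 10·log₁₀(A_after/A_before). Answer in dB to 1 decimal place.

2.7 dB

Equivalent absorption area: A_before = 11.5×0.39 + 64×0.08 + 2.5×0.06 + 36×0.63 + 36×0.10 = 36.035 m².
Treatment contributes 50.6·0.62 = 31.372 sabins.
A_after = 36.035 + 31.372 = 67.407 sabins.
NR = 10·log₁₀(67.407/36.035) = 2.7 dB.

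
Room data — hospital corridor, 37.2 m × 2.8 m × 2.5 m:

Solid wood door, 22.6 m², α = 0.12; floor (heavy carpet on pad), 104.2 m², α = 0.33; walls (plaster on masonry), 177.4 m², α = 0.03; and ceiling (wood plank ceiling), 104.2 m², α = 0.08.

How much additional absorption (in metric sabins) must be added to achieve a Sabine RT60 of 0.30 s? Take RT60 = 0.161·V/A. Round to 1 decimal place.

89.0 sabins

Equivalent absorption area: A₁ = 22.6·0.12 + 104.2·0.33 + 177.4·0.03 + 104.2·0.08 = 50.756 m².
Target A₂ = 0.161·260.4/0.30 = 139.748 sabins (V = 260.4 m³).
Additional absorption ΔA = 139.748 − 50.756 = 89.0 sabins.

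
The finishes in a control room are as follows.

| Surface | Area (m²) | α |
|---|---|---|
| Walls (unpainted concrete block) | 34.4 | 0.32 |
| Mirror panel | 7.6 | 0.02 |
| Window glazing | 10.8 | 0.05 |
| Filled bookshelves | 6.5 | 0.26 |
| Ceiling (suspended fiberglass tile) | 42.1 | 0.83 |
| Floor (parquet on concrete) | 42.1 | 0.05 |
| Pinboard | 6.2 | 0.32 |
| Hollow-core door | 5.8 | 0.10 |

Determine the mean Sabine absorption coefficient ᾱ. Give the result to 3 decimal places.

0.341

Total surface area S = 155.5 m².
Weighted sum Σ Sα = 53.002.
ᾱ = 53.002 / 155.5 = 0.341.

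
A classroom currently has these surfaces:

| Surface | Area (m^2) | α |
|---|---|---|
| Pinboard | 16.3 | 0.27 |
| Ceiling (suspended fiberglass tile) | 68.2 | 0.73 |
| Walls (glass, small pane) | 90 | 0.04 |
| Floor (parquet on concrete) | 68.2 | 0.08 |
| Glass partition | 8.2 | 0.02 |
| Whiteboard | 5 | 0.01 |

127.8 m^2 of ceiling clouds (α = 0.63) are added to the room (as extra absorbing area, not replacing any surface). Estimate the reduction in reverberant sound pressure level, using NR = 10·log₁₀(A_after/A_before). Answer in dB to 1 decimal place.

3.6 dB

Summing Sᵢαᵢ: 4.401 + 49.786 + 3.600 + 5.456 + 0.164 + 0.050 → A_before = 63.457 sabins.
Treatment contributes 127.8·0.63 = 80.514 sabins.
A_after = 63.457 + 80.514 = 143.971 sabins.
NR = 10·log₁₀(143.971/63.457) = 3.6 dB.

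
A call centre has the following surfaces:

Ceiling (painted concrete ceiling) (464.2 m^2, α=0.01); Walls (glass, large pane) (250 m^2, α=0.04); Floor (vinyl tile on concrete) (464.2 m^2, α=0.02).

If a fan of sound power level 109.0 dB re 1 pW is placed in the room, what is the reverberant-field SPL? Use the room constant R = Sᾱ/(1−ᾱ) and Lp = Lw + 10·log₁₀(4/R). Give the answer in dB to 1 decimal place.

101.1 dB

A = 23.926 sabins; S = 1178.4 m^2.
ᾱ = 23.926/1178.4 = 0.0203; R = Sᾱ/(1−ᾱ) = 23.926/(1−0.0203) = 24.422 m^2.
Lp = 109.0 + 10·log₁₀(4/24.422) = 109.0 + (-7.86) = 101.1 dB.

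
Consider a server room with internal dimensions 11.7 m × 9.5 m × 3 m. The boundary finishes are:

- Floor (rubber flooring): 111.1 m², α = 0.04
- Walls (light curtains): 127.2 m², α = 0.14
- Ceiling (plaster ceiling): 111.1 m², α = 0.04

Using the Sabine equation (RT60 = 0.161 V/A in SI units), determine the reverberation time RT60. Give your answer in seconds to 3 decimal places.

Equivalent absorption area: A = 111.1×0.04 + 127.2×0.14 + 111.1×0.04 = 26.696 m².
V = 11.7·9.5·3 = 333.45 m³.
RT60 = 0.161 · V / A = 0.161 × 333.45 / 26.696 = 2.011 s.

2.011 sec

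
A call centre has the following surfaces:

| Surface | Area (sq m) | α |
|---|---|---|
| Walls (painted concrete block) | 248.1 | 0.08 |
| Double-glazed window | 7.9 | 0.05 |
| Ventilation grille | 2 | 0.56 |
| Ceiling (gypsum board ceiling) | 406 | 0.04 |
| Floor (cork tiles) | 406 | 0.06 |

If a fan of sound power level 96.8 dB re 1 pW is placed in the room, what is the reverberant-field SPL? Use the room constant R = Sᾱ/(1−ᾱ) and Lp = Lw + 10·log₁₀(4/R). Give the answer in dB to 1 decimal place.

84.6 dB

Σ(Sᵢαᵢ) = 248.1·0.08 + 7.9·0.05 + 2·0.56 + 406·0.04 + 406·0.06 = 61.963; total area S = 1070.0 sq m.
ᾱ = 0.0579, so room constant R = A/(1−ᾱ) = 65.771 sq m.
Lp = Lw + 10 log₁₀(4/R) = 96.8 -12.16 = 84.6 dB.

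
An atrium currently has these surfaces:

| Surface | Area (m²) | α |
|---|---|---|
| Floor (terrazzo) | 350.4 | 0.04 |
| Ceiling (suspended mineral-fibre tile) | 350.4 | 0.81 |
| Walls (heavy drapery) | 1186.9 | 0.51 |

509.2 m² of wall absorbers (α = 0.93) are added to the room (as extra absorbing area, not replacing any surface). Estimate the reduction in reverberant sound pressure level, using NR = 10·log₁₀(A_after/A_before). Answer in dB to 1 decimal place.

1.8 dB

A_before = Σ Sᵢαᵢ = 350.4×0.04 + 350.4×0.81 + 1186.9×0.51 = 903.159 sabins.
Treatment contributes 509.2·0.93 = 473.556 sabins.
New total A_after = 1376.715 sabins.
NR = 10·log₁₀(1376.715/903.159) = 1.8 dB.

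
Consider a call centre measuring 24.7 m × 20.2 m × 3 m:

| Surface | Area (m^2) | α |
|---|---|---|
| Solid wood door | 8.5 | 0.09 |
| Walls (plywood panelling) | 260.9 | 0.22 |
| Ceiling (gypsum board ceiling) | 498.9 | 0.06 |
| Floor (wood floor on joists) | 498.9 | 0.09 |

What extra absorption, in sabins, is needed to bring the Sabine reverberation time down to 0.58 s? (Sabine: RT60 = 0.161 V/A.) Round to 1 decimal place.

Total absorption A₁ = 8.5·0.09 + 260.9·0.22 + 498.9·0.06 + 498.9·0.09
  = 0.765 + 57.398 + 29.934 + 44.901 = 132.998 m^2 sabins.
Target A₂ = 0.161·1496.82/0.58 = 415.497 sabins (V = 1496.82 m³).
ΔA = A₂ − A₁ = 415.497 − 132.998 = 282.5 sabins.

282.5 sabins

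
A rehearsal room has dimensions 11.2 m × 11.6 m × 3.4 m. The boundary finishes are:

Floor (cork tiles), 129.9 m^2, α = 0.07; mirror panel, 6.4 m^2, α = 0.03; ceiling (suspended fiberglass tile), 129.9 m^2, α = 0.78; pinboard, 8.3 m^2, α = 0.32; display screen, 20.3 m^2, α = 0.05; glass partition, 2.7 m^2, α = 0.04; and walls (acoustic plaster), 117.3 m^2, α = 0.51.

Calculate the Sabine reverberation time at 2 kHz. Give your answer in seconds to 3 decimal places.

0.408 s

Equivalent absorption area: A = 129.9×0.07 + 6.4×0.03 + 129.9×0.78 + 8.3×0.32 + 20.3×0.05 + 2.7×0.04 + 117.3×0.51 = 174.209 m^2.
Volume V = 11.2 × 11.6 × 3.4 = 441.728 m³.
Sabine: RT60 = 0.161 × 441.728 / 174.209 = 0.408 s.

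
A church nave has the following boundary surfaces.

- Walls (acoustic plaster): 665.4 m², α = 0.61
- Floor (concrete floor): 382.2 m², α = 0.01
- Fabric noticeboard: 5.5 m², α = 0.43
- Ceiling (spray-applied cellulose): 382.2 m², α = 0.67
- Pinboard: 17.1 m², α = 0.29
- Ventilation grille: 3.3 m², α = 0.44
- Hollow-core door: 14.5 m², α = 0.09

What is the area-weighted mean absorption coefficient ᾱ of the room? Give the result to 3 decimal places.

0.460

S = Σ Sᵢ = 665.4 + 382.2 + 5.5 + 382.2 + 17.1 + 3.3 + 14.5 = 1470.2 m².
A = 665.4×0.61 + 382.2×0.01 + 5.5×0.43 + 382.2×0.67 + 17.1×0.29 + 3.3×0.44 + 14.5×0.09 = 675.871 sabins.
ᾱ = 675.871 / 1470.2 = 0.460.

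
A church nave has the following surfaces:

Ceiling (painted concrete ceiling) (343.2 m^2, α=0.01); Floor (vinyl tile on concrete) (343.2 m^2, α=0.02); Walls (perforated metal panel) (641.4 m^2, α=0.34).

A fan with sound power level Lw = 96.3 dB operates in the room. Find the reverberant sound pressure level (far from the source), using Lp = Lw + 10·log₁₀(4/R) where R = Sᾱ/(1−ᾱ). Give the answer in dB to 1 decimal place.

A = 228.372 sabins; S = 1327.8 m^2.
ᾱ = 228.372/1327.8 = 0.1720; R = Sᾱ/(1−ᾱ) = 228.372/(1−0.1720) = 275.812 m^2.
Lp = Lw + 10 log₁₀(4/R) = 96.3 -18.39 = 77.9 dB.

77.9 dB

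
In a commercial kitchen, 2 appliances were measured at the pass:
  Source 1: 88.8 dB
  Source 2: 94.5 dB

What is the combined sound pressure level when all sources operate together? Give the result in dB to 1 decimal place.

Converting to relative power and adding: 10^(88.8/10) + 10^(94.5/10) = 3.577e+09.
Back to dB: 10·log₁₀ Σ = 95.5 dB.

95.5 dB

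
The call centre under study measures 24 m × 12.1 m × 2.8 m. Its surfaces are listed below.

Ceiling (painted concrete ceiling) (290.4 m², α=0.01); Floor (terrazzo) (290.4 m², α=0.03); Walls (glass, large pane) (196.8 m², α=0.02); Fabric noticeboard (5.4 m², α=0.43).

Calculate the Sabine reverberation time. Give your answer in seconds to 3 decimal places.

A = Σ Sᵢαᵢ = 290.4*0.01 + 290.4*0.03 + 196.8*0.02 + 5.4*0.43 = 17.874 sabins.
Volume V = 24 × 12.1 × 2.8 = 813.12 m³.
RT60 = 0.161 · V / A = 0.161 × 813.12 / 17.874 = 7.324 s.

7.324 s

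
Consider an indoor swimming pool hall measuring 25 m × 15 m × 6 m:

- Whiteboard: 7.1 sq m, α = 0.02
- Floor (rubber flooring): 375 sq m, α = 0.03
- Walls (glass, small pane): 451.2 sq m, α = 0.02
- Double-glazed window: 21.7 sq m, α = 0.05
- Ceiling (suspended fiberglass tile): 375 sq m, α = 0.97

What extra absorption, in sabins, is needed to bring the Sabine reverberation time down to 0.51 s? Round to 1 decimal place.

Equivalent absorption area: A₁ = 7.1·0.02 + 375·0.03 + 451.2·0.02 + 21.7·0.05 + 375·0.97 = 385.251 sq m.
For T = 0.51 s, need A₂ = 0.161·V/T = 0.161·2250/0.51 = 710.294 sabins.
Additional absorption ΔA = 710.294 − 385.251 = 325.0 sabins.

325.0 sabins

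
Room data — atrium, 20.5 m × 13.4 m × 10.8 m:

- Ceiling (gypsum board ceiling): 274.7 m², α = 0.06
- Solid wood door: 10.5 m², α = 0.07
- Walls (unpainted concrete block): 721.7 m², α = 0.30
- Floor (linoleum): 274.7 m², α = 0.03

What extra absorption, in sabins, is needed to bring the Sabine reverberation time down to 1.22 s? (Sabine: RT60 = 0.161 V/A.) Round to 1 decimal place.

149.5 sabins

A₁ = Σ Sᵢαᵢ = 274.7·0.06 + 10.5·0.07 + 721.7·0.30 + 274.7·0.03 = 241.968 sabins.
Target A₂ = 0.161·2966.76/1.22 = 391.515 sabins (V = 2966.76 m³).
ΔA = A₂ − A₁ = 391.515 − 241.968 = 149.5 sabins.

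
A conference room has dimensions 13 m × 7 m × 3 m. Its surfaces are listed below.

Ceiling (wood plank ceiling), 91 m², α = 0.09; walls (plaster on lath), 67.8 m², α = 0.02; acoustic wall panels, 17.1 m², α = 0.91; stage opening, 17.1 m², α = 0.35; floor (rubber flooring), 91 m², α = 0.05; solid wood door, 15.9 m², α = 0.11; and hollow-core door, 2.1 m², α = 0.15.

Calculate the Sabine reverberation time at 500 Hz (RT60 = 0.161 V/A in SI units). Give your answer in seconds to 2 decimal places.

1.17 seconds

Total absorption A = 91·0.09 + 67.8·0.02 + 17.1·0.91 + 17.1·0.35 + 91·0.05 + 15.9·0.11 + 2.1·0.15
  = 8.190 + 1.356 + 15.561 + 5.985 + 4.550 + 1.749 + 0.315 = 37.706 m² sabins.
V = 13·7·3 = 273 m³.
Sabine: RT60 = 0.161 × 273 / 37.706 = 1.17 s.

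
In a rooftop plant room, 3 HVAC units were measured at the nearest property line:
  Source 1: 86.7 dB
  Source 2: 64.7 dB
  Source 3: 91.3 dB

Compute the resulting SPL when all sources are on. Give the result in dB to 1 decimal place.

Sum in the linear (power) domain: Σ 10^(Lᵢ/10) = 10^(86.7/10) + 10^(64.7/10) + 10^(91.3/10) = 1.82e+09.
Back to dB: 10·log₁₀ Σ = 92.6 dB.

92.6 dB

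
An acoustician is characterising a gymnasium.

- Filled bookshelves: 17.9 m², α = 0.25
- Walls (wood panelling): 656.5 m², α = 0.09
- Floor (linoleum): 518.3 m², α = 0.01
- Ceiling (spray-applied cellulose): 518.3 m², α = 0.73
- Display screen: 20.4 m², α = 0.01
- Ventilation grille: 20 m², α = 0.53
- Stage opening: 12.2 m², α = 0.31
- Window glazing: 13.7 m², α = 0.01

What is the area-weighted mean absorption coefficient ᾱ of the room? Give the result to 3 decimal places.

Total surface area S = 1777.3 m².
A = 17.9*0.25 + 656.5*0.09 + 518.3*0.01 + 518.3*0.73 + 20.4*0.01 + 20*0.53 + 12.2*0.31 + 13.7*0.01 = 461.825 sabins.
ᾱ = A/S = 0.260.

0.260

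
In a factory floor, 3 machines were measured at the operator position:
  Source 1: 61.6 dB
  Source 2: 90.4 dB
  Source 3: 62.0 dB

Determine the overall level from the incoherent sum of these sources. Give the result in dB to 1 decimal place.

Converting to relative power and adding: 10^(61.6/10) + 10^(90.4/10) + 10^(62.0/10) = 1.1e+09.
Combined level = 10 log₁₀(1.1e+09) = 90.4 dB.

90.4 dB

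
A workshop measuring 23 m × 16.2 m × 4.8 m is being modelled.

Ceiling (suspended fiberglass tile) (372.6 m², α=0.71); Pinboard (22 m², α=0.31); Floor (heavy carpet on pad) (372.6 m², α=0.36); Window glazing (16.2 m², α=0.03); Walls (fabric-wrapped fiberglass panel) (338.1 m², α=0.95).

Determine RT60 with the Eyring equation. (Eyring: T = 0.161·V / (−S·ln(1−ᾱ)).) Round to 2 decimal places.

0.25 sec

Total surface area S = 372.6 + 22 + 372.6 + 16.2 + 338.1 = 1121.5 m².
Σ(Sᵢαᵢ) = 372.6×0.71 + 22×0.31 + 372.6×0.36 + 16.2×0.03 + 338.1×0.95 = 727.183.
ᾱ = 727.183 / 1121.5 = 0.6484.
Eyring denominator: −S ln(1−ᾱ) = 1172.260.
V = 23 × 16.2 × 4.8 = 1788.48 m³.
RT60 = 0.161 × 1788.48 / 1172.260 = 0.25 s.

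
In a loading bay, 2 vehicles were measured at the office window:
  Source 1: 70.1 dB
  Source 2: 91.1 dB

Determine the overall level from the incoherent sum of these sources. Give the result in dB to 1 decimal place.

Σ 10^(Lᵢ/10) = 1.298e+09.
L_total = 10·log₁₀(1.298e+09) = 91.1 dB.

91.1 dB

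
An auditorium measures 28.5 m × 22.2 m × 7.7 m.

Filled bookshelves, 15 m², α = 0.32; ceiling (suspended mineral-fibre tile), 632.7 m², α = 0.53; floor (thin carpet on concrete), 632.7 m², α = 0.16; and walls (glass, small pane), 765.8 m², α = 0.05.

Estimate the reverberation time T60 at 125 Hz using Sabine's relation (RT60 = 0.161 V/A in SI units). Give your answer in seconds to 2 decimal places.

Total absorption A = 15*0.32 + 632.7*0.53 + 632.7*0.16 + 765.8*0.05
  = 4.800 + 335.331 + 101.232 + 38.290 = 479.653 m² sabins.
Volume V = 28.5 × 22.2 × 7.7 = 4871.79 m³.
Sabine: RT60 = 0.161 × 4871.79 / 479.653 = 1.64 s.

1.64 sec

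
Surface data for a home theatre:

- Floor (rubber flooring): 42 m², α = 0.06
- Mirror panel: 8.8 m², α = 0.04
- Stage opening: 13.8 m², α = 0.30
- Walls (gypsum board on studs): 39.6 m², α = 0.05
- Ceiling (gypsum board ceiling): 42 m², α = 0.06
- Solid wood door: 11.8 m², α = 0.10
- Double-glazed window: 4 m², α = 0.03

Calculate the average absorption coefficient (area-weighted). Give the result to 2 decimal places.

S = Σ Sᵢ = 42 + 8.8 + 13.8 + 39.6 + 42 + 11.8 + 4 = 162.0 m².
A = 42*0.06 + 8.8*0.04 + 13.8*0.30 + 39.6*0.05 + 42*0.06 + 11.8*0.10 + 4*0.03 = 12.812 sabins.
ᾱ = 12.812 / 162.0 = 0.08.

0.08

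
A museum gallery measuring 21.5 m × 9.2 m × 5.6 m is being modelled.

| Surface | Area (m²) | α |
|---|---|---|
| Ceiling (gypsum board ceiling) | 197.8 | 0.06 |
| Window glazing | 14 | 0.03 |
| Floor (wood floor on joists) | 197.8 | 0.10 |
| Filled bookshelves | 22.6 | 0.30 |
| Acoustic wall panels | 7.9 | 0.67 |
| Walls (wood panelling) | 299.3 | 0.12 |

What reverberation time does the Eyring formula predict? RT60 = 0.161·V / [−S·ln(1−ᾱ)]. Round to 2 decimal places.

2.10 seconds

Total surface area S = 197.8 + 14 + 197.8 + 22.6 + 7.9 + 299.3 = 739.4 m².
Σ(Sᵢαᵢ) = 197.8·0.06 + 14·0.03 + 197.8·0.10 + 22.6·0.30 + 7.9·0.67 + 299.3·0.12 = 80.057.
Mean coefficient ᾱ = A/S = 0.1083.
Eyring denominator: −S ln(1−ᾱ) = 84.754.
V = 21.5 × 9.2 × 5.6 = 1107.68 m³.
T = 0.161·V/[−S·ln(1−ᾱ)] = 0.161·1107.68/84.754 = 2.10 s.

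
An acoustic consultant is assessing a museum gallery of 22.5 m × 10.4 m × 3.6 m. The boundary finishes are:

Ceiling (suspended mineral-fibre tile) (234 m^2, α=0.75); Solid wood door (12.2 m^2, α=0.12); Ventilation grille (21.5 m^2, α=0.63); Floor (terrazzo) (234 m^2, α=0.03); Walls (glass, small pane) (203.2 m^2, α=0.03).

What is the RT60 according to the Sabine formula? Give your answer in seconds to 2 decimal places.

0.67 seconds

Equivalent absorption area: A = 234*0.75 + 12.2*0.12 + 21.5*0.63 + 234*0.03 + 203.2*0.03 = 203.625 m^2.
V = 22.5·10.4·3.6 = 842.4 m³.
T = 0.161 V/A = 0.161·842.4/203.625 = 0.67 s.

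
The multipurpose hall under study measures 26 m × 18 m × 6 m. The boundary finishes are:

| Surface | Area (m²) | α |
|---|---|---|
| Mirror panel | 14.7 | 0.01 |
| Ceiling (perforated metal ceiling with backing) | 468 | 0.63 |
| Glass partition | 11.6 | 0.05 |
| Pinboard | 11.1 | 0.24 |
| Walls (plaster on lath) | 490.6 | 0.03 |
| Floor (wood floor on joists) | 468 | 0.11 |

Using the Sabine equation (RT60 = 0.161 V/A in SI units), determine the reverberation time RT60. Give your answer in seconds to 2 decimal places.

A = Σ Sᵢαᵢ = 14.7×0.01 + 468×0.63 + 11.6×0.05 + 11.1×0.24 + 490.6×0.03 + 468×0.11 = 364.429 sabins.
V = 26·18·6 = 2808 m³.
T = 0.161 V/A = 0.161·2808/364.429 = 1.24 s.

1.24 s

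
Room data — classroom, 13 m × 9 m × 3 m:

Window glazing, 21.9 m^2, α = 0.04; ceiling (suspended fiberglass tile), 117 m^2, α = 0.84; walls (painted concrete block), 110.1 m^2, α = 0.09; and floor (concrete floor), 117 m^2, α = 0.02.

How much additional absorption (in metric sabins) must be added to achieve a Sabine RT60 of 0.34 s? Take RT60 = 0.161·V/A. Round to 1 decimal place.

54.8 sabins

Total absorption A₁ = 21.9*0.04 + 117*0.84 + 110.1*0.09 + 117*0.02
  = 0.876 + 98.280 + 9.909 + 2.340 = 111.405 m^2 sabins.
V = 351 m³. Required absorption A₂ = 0.161 × 351 / 0.34 = 166.209 sabins.
Additional absorption ΔA = 166.209 − 111.405 = 54.8 sabins.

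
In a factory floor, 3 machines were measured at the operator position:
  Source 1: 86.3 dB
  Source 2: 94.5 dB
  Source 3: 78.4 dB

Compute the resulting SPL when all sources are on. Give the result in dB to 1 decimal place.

Converting to relative power and adding: 10^(86.3/10) + 10^(94.5/10) + 10^(78.4/10) = 3.314e+09.
Combined level = 10 log₁₀(3.314e+09) = 95.2 dB.

95.2 dB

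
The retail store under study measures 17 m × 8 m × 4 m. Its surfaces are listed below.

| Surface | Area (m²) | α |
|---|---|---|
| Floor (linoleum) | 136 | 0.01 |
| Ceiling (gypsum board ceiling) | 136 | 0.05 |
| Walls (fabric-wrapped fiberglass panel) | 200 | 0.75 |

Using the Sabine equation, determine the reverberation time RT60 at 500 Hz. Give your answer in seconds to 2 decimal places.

Total absorption A = 136×0.01 + 136×0.05 + 200×0.75
  = 1.360 + 6.800 + 150.000 = 158.160 m² sabins.
Room volume: 544 m³.
RT60 = 0.161 · V / A = 0.161 × 544 / 158.160 = 0.55 s.

0.55 s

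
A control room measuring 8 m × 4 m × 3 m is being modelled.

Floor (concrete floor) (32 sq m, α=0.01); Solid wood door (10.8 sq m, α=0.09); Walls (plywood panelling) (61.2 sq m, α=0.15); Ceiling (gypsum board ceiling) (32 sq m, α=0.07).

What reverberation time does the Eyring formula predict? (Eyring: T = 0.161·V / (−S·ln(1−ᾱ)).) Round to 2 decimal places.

Total surface area S = 32 + 10.8 + 61.2 + 32 = 136.0 sq m.
Absorption A = 32×0.01 + 10.8×0.09 + 61.2×0.15 + 32×0.07 = 12.712 sabins.
ᾱ = 12.712 / 136.0 = 0.0935.
−S·ln(1−ᾱ) = −136.0 × ln(1 − 0.0935) = 13.350.
V = 8 × 4 × 3 = 96 m³.
T = 0.161·V/[−S·ln(1−ᾱ)] = 0.161·96/13.350 = 1.16 s.

1.16 s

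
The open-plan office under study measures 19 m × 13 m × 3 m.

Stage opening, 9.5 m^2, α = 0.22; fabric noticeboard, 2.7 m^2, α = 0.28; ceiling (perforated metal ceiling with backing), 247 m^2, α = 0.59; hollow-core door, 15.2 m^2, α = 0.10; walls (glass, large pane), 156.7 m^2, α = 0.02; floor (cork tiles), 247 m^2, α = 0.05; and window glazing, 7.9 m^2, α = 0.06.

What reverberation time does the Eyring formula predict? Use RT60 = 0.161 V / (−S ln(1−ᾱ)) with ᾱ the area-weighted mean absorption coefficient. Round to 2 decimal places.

0.63 s

Total surface area S = 9.5 + 2.7 + 247 + 15.2 + 156.7 + 247 + 7.9 = 686.0 m^2.
Absorption A = 9.5·0.22 + 2.7·0.28 + 247·0.59 + 15.2·0.10 + 156.7·0.02 + 247·0.05 + 7.9·0.06 = 166.054 sabins.
Mean coefficient ᾱ = A/S = 0.2421.
Eyring denominator: −S ln(1−ᾱ) = 190.162.
V = 19 × 13 × 3 = 741 m³.
RT60 = 0.161 × 741 / 190.162 = 0.63 s.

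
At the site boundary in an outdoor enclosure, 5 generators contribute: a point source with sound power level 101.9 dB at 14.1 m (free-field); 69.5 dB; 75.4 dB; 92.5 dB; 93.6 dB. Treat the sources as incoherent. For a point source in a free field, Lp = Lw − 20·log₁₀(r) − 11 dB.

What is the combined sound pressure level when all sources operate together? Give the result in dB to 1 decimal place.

96.1 dB

Source at 14.1 m: Lp = 101.9 − 20·log₁₀(14.1) − 11 = 67.9 dB.
Σ 10^(Lᵢ/10) = 4.119e+09.
Combined level = 10 log₁₀(4.119e+09) = 96.1 dB.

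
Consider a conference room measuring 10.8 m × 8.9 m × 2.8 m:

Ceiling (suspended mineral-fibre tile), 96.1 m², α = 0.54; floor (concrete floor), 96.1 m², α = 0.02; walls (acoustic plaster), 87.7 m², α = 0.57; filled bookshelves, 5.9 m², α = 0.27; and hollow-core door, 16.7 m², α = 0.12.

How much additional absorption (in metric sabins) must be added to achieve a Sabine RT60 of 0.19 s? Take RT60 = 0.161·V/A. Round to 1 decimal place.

120.7 sabins

Equivalent absorption area: A₁ = 96.1×0.54 + 96.1×0.02 + 87.7×0.57 + 5.9×0.27 + 16.7×0.12 = 107.402 m².
Target A₂ = 0.161·269.136/0.19 = 228.057 sabins (V = 269.136 m³).
Shortfall: 228.057 − 107.402 = 120.7 sabins.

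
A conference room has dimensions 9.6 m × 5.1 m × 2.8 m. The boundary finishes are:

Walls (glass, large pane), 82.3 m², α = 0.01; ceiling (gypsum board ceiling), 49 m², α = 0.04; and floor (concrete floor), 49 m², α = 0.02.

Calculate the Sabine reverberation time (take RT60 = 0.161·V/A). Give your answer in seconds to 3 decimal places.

5.865 s

Total absorption A = 82.3·0.01 + 49·0.04 + 49·0.02
  = 0.823 + 1.960 + 0.980 = 3.763 m² sabins.
V = 9.6·5.1·2.8 = 137.088 m³.
Sabine: RT60 = 0.161 × 137.088 / 3.763 = 5.865 s.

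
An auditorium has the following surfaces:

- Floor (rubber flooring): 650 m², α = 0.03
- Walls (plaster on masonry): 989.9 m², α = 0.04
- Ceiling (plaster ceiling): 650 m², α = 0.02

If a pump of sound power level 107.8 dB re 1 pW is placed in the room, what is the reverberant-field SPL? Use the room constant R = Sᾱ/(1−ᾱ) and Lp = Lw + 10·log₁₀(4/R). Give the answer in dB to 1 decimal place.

A = 72.096 sabins; S = 2289.9 m².
ᾱ = 72.096/2289.9 = 0.0315; R = Sᾱ/(1−ᾱ) = 72.096/(1−0.0315) = 74.441 m².
Lp = 107.8 + 10·log₁₀(4/74.441) = 107.8 + (-12.70) = 95.1 dB.

95.1 dB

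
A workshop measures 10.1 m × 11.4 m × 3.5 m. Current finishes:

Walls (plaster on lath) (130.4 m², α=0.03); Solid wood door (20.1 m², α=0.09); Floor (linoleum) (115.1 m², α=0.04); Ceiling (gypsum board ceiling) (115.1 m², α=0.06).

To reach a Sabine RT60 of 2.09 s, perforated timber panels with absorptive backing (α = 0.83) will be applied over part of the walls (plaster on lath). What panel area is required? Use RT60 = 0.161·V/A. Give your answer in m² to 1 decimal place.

17.3

Summing Sᵢαᵢ: 3.912 + 1.809 + 4.604 + 6.906 → A₁ = 17.231 sabins.
Required A₂ = 0.161·402.99/2.09 = 31.044 sabins.
ΔA needed = 31.044 − 17.231 = 13.813 sabins.
Net gain per m²: Δα = 0.83 − 0.03 = 0.80.
Area = ΔA/Δα = 13.813/0.80 = 17.3 m².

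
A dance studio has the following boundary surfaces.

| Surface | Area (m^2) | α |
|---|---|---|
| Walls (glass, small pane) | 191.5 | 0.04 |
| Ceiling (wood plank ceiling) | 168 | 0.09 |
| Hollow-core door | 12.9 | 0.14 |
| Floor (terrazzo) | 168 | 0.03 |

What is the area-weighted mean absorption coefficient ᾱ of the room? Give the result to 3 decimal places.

0.055

S = Σ Sᵢ = 191.5 + 168 + 12.9 + 168 = 540.4 m^2.
Weighted sum Σ Sα = 29.626.
ᾱ = A/S = 0.055.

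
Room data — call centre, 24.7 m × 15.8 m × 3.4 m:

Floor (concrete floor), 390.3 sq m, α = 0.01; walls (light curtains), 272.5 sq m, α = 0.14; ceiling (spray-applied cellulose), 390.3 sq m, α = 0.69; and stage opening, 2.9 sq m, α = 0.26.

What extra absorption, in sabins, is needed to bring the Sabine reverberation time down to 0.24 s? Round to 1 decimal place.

A₁ = Σ Sᵢαᵢ = 390.3×0.01 + 272.5×0.14 + 390.3×0.69 + 2.9×0.26 = 312.114 sabins.
Target A₂ = 0.161·1326.884/0.24 = 890.118 sabins (V = 1326.884 m³).
Shortfall: 890.118 − 312.114 = 578.0 sabins.

578.0 sabins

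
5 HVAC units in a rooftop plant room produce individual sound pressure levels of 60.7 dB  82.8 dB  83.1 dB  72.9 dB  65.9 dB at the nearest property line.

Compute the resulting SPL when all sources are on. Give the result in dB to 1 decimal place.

Sum in the linear (power) domain: Σ 10^(Lᵢ/10) = 10^(60.7/10) + 10^(82.8/10) + 10^(83.1/10) + 10^(72.9/10) + 10^(65.9/10) = 4.193e+08.
Back to dB: 10·log₁₀ Σ = 86.2 dB.

86.2 dB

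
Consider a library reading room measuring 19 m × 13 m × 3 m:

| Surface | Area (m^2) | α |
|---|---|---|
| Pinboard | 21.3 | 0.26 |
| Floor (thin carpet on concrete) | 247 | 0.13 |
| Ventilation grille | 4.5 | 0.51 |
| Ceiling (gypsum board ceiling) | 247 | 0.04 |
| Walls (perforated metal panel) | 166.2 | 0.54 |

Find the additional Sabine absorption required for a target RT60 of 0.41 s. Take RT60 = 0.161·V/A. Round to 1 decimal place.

151.4 sabins

Summing Sᵢαᵢ: 5.538 + 32.110 + 2.295 + 9.880 + 89.748 → A₁ = 139.571 sabins.
V = 741 m³. Required absorption A₂ = 0.161 × 741 / 0.41 = 290.978 sabins.
ΔA = A₂ − A₁ = 290.978 − 139.571 = 151.4 sabins.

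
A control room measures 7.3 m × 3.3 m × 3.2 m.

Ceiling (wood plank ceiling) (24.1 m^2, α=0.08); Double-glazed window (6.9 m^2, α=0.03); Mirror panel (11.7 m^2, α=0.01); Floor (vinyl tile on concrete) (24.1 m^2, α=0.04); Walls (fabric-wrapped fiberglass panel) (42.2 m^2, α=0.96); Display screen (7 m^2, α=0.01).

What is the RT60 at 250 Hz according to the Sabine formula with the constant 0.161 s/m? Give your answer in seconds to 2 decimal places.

0.28 s

Total absorption A = 24.1·0.08 + 6.9·0.03 + 11.7·0.01 + 24.1·0.04 + 42.2·0.96 + 7·0.01
  = 1.928 + 0.207 + 0.117 + 0.964 + 40.512 + 0.070 = 43.798 m^2 sabins.
Volume V = 7.3 × 3.3 × 3.2 = 77.088 m³.
Sabine: RT60 = 0.161 × 77.088 / 43.798 = 0.28 s.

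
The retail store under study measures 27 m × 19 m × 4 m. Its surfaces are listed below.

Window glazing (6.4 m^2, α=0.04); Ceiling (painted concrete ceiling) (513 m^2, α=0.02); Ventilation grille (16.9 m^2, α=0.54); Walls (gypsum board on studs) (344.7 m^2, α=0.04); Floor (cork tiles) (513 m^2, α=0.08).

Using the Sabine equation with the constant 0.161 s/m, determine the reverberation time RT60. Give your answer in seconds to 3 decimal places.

4.436 s

Total absorption A = 6.4*0.04 + 513*0.02 + 16.9*0.54 + 344.7*0.04 + 513*0.08
  = 0.256 + 10.260 + 9.126 + 13.788 + 41.040 = 74.470 m^2 sabins.
Volume V = 27 × 19 × 4 = 2052 m³.
RT60 = 0.161 · V / A = 0.161 × 2052 / 74.470 = 4.436 s.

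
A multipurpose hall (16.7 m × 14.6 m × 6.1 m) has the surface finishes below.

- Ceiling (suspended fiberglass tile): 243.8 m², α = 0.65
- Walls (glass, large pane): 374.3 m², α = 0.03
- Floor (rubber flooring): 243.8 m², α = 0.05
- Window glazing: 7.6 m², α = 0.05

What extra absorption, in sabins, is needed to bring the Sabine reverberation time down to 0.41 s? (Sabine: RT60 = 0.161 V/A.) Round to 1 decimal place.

401.8 sabins

A₁ = Σ Sᵢαᵢ = 243.8*0.65 + 374.3*0.03 + 243.8*0.05 + 7.6*0.05 = 182.269 sabins.
Target A₂ = 0.161·1487.302/0.41 = 584.038 sabins (V = 1487.302 m³).
Additional absorption ΔA = 584.038 − 182.269 = 401.8 sabins.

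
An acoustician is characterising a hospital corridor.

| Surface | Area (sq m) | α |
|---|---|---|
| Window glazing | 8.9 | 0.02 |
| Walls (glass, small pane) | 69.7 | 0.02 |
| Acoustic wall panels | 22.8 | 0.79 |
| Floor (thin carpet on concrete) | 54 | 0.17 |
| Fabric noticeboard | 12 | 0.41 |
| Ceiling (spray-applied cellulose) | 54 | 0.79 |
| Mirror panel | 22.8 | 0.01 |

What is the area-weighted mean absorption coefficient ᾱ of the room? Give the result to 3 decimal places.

S = Σ Sᵢ = 8.9 + 69.7 + 22.8 + 54 + 12 + 54 + 22.8 = 244.2 sq m.
Weighted sum Σ Sα = 76.572.
ᾱ = 76.572 / 244.2 = 0.314.

0.314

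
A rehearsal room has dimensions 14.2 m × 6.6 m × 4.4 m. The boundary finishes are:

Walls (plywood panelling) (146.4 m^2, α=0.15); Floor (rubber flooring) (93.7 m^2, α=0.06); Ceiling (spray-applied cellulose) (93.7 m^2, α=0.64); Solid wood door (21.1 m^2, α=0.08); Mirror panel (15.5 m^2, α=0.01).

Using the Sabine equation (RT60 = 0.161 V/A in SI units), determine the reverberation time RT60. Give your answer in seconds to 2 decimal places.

Total absorption A = 146.4·0.15 + 93.7·0.06 + 93.7·0.64 + 21.1·0.08 + 15.5·0.01
  = 21.960 + 5.622 + 59.968 + 1.688 + 0.155 = 89.393 m^2 sabins.
Room volume: 412.368 m³.
RT60 = 0.161 · V / A = 0.161 × 412.368 / 89.393 = 0.74 s.

0.74 sec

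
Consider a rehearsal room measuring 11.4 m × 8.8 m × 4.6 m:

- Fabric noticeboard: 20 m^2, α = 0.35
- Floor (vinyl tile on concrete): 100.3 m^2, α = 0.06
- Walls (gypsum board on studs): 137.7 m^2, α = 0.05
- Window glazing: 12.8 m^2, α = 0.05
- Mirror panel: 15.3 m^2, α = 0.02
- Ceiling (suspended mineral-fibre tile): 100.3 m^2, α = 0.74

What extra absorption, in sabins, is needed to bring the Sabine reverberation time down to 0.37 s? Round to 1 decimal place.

105.7 sabins

A₁ = Σ Sᵢαᵢ = 20*0.35 + 100.3*0.06 + 137.7*0.05 + 12.8*0.05 + 15.3*0.02 + 100.3*0.74 = 95.071 sabins.
For T = 0.37 s, need A₂ = 0.161·V/T = 0.161·461.472/0.37 = 200.803 sabins.
ΔA = A₂ − A₁ = 200.803 − 95.071 = 105.7 sabins.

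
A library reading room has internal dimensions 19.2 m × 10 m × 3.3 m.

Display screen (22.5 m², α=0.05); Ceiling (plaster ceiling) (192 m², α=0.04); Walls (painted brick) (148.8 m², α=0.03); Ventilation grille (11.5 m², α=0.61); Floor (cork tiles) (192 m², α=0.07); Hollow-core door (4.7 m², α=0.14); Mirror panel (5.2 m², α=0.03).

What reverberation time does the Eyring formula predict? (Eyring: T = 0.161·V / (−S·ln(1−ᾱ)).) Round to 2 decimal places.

2.86 s

S = Σ Sᵢ = 576.7 m².
Σ(Sᵢαᵢ) = 22.5·0.05 + 192·0.04 + 148.8·0.03 + 11.5·0.61 + 192·0.07 + 4.7·0.14 + 5.2·0.03 = 34.538.
Mean coefficient ᾱ = A/S = 0.0599.
Eyring denominator: −S ln(1−ᾱ) = 35.622.
V = 19.2 × 10 × 3.3 = 633.6 m³.
RT60 = 0.161 × 633.6 / 35.622 = 2.86 s.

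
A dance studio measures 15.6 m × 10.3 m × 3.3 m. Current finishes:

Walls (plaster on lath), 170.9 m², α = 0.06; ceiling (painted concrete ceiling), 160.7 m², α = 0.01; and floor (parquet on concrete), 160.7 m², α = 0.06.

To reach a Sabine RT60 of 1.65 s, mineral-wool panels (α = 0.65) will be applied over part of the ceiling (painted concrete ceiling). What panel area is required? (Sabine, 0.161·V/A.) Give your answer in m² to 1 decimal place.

47.2

Equivalent absorption area: A₁ = 170.9*0.06 + 160.7*0.01 + 160.7*0.06 = 21.503 m².
V = 530.244 m³. Target absorption A₂ = 0.161 × 530.244 / 1.65 = 51.739 sabins.
ΔA needed = 51.739 − 21.503 = 30.236 sabins.
Net gain per m²: Δα = 0.65 − 0.01 = 0.64.
Panel area = 30.236 / 0.64 = 47.2 m².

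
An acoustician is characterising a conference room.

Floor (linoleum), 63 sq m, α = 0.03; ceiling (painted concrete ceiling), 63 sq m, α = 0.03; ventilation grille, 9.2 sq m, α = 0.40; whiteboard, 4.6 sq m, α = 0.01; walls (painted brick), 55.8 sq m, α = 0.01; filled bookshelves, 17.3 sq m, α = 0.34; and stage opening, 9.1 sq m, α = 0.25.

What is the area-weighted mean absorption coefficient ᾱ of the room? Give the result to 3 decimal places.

0.073

Total surface area S = 222.0 sq m.
Weighted sum Σ Sα = 16.221.
ᾱ = A/S = 0.073.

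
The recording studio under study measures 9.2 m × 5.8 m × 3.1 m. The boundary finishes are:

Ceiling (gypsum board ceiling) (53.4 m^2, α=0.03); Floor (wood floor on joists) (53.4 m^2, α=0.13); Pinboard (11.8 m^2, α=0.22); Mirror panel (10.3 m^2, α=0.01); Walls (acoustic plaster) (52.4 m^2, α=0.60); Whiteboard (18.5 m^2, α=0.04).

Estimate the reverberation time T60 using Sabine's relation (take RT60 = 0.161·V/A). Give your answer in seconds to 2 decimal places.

Total absorption A = 53.4·0.03 + 53.4·0.13 + 11.8·0.22 + 10.3·0.01 + 52.4·0.60 + 18.5·0.04
  = 1.602 + 6.942 + 2.596 + 0.103 + 31.440 + 0.740 = 43.423 m^2 sabins.
Room volume: 165.416 m³.
T = 0.161 V/A = 0.161·165.416/43.423 = 0.61 s.

0.61 s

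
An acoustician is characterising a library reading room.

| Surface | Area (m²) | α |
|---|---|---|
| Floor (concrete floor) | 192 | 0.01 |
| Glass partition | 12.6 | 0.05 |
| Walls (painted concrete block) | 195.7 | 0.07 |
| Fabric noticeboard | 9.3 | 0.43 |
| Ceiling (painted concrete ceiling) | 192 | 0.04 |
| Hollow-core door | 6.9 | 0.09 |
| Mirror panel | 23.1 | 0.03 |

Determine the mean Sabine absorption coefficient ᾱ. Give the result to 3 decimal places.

S = Σ Sᵢ = 192 + 12.6 + 195.7 + 9.3 + 192 + 6.9 + 23.1 = 631.6 m².
A = 192×0.01 + 12.6×0.05 + 195.7×0.07 + 9.3×0.43 + 192×0.04 + 6.9×0.09 + 23.1×0.03 = 29.242 sabins.
ᾱ = 29.242 / 631.6 = 0.046.

0.046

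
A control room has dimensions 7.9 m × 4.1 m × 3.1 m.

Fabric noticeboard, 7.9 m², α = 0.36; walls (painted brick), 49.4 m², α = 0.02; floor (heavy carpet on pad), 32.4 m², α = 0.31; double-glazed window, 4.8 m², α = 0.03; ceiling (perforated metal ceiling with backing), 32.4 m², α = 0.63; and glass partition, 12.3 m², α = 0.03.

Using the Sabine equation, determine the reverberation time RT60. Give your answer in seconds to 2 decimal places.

0.46 s

A = Σ Sᵢαᵢ = 7.9·0.36 + 49.4·0.02 + 32.4·0.31 + 4.8·0.03 + 32.4·0.63 + 12.3·0.03 = 34.801 sabins.
V = 7.9·4.1·3.1 = 100.409 m³.
T = 0.161 V/A = 0.161·100.409/34.801 = 0.46 s.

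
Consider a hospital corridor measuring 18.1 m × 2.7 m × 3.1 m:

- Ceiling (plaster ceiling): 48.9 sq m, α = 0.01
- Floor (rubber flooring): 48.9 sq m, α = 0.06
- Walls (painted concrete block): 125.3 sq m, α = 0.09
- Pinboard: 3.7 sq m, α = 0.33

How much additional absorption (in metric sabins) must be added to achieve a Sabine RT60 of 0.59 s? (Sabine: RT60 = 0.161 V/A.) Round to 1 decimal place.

25.4 sabins

Total absorption A₁ = 48.9·0.01 + 48.9·0.06 + 125.3·0.09 + 3.7·0.33
  = 0.489 + 2.934 + 11.277 + 1.221 = 15.921 sq m sabins.
Target A₂ = 0.161·151.497/0.59 = 41.341 sabins (V = 151.497 m³).
ΔA = A₂ − A₁ = 41.341 − 15.921 = 25.4 sabins.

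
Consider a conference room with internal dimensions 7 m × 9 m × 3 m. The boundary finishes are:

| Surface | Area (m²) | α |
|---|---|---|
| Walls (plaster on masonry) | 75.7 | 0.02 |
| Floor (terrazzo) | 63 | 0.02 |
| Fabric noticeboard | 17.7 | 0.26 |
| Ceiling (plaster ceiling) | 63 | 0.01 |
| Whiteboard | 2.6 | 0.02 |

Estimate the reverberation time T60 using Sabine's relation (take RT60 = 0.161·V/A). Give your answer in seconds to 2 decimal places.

Total absorption A = 75.7·0.02 + 63·0.02 + 17.7·0.26 + 63·0.01 + 2.6·0.02
  = 1.514 + 1.260 + 4.602 + 0.630 + 0.052 = 8.058 m² sabins.
Volume V = 7 × 9 × 3 = 189 m³.
RT60 = 0.161 · V / A = 0.161 × 189 / 8.058 = 3.78 s.

3.78 s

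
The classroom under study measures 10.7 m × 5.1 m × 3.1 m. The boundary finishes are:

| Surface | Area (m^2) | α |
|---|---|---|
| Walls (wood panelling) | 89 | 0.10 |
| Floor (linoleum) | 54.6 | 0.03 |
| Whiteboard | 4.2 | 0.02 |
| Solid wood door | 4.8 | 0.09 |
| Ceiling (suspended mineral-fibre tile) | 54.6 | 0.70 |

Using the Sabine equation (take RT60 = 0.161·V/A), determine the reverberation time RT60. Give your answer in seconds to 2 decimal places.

A = Σ Sᵢαᵢ = 89*0.10 + 54.6*0.03 + 4.2*0.02 + 4.8*0.09 + 54.6*0.70 = 49.274 sabins.
Room volume: 169.167 m³.
RT60 = 0.161 · V / A = 0.161 × 169.167 / 49.274 = 0.55 s.

0.55 s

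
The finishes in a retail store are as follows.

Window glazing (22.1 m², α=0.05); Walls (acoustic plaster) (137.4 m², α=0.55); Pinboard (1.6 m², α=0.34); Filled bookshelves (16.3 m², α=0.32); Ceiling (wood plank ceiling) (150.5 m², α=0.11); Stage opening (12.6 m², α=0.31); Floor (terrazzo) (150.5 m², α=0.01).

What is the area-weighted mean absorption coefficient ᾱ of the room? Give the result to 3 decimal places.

Total surface area S = 491.0 m².
Weighted sum Σ Sα = 104.401.
ᾱ = 104.401 / 491.0 = 0.213.

0.213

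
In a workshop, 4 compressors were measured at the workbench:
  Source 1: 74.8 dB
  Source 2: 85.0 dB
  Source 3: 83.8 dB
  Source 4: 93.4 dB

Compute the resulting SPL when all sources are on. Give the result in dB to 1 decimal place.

94.4 dB

Σ 10^(Lᵢ/10) = 2.774e+09.
L_total = 10·log₁₀(2.774e+09) = 94.4 dB.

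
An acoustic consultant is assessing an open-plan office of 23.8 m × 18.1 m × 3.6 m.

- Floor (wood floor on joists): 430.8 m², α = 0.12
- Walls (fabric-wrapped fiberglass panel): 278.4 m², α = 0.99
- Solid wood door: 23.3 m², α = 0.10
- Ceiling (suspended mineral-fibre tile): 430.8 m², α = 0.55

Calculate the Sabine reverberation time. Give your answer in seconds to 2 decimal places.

Total absorption A = 430.8·0.12 + 278.4·0.99 + 23.3·0.10 + 430.8·0.55
  = 51.696 + 275.616 + 2.330 + 236.940 = 566.582 m² sabins.
Volume V = 23.8 × 18.1 × 3.6 = 1550.808 m³.
Sabine: RT60 = 0.161 × 1550.808 / 566.582 = 0.44 s.

0.44 s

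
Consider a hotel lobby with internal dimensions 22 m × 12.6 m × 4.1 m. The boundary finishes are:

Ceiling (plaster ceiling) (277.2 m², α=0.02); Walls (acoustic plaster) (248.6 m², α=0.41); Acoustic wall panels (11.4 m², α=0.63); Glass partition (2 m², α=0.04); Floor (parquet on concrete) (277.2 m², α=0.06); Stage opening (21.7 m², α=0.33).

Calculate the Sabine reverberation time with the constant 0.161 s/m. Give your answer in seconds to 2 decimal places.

1.32 s

Total absorption A = 277.2×0.02 + 248.6×0.41 + 11.4×0.63 + 2×0.04 + 277.2×0.06 + 21.7×0.33
  = 5.544 + 101.926 + 7.182 + 0.080 + 16.632 + 7.161 = 138.525 m² sabins.
Room volume: 1136.52 m³.
Sabine: RT60 = 0.161 × 1136.52 / 138.525 = 1.32 s.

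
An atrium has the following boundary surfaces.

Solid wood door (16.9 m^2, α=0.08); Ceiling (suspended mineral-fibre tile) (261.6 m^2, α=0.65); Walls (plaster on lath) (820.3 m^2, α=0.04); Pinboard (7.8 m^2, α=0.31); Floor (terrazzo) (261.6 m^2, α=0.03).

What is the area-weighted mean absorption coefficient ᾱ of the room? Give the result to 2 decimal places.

Total surface area S = 1368.2 m^2.
Σ(Sᵢαᵢ) = 16.9*0.08 + 261.6*0.65 + 820.3*0.04 + 7.8*0.31 + 261.6*0.03 = 214.470.
ᾱ = 214.470 / 1368.2 = 0.16.

0.16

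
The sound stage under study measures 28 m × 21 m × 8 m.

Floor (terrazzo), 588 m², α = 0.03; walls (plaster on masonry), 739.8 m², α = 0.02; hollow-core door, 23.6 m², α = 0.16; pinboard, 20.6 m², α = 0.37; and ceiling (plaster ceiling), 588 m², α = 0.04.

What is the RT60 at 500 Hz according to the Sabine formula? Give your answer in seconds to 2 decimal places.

Summing Sᵢαᵢ: 17.640 + 14.796 + 3.776 + 7.622 + 23.520 → A = 67.354 sabins.
V = 28·21·8 = 4704 m³.
Sabine: RT60 = 0.161 × 4704 / 67.354 = 11.24 s.

11.24 s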